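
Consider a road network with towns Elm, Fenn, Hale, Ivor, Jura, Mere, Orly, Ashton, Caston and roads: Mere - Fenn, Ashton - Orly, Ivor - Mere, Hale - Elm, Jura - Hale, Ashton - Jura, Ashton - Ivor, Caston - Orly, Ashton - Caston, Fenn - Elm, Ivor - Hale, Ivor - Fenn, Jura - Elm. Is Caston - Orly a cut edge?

No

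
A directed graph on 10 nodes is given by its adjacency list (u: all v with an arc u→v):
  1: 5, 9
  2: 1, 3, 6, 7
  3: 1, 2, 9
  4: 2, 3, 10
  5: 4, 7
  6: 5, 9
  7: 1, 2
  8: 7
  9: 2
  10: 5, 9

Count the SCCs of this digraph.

2

{1, 2, 3, 4, 5, 6, 7, 9, 10} are all mutually reachable — one SCC of size 9.
{8} is an SCC by itself.
That gives 2 strongly connected components.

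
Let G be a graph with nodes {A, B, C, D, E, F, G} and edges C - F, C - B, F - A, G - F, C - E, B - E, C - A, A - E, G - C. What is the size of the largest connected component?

D is isolated — a component by itself.
Starting from A we can reach A, B, C, E, F, G. That is one component of size 6.
The largest has 6 vertices.

6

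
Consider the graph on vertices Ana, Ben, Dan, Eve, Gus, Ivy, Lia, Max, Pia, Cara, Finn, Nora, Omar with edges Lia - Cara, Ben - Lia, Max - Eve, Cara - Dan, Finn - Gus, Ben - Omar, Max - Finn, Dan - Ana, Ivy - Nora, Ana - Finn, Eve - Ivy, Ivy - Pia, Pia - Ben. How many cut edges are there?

The edges on the cycle Max-Eve-Ivy-Pia-Ben-Lia-Cara-Dan-Ana-Finn-Max are not bridges since each lies on that cycle.
But removing Omar - Ben disconnects Omar from Ben; removing Finn - Gus disconnects Finn from Gus; removing Ivy - Nora disconnects Ivy from Nora — these are bridges.
That makes 3 bridges.

3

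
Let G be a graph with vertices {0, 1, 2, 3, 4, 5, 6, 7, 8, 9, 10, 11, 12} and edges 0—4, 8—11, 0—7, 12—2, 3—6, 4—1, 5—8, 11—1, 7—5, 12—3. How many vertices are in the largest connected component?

7

10 is isolated — a component by itself.
9 is isolated — a component by itself.
Starting from 2 we can reach 2, 3, 6, 12. That is one component of size 4.
Starting from 0 we can reach 0, 1, 4, 5, 7, 8, 11. That is one component of size 7.
The largest has 7 vertices.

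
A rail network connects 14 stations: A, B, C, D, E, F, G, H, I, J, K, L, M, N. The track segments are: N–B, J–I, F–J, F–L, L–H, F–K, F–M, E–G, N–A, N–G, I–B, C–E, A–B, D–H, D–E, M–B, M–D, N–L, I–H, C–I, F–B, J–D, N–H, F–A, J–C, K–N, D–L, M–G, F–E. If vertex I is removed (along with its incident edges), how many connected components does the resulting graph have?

1

With I gone, the remaining components are: {A, B, C, D, E, F, G, H, J, K, L, M, N}.
That is 1 component.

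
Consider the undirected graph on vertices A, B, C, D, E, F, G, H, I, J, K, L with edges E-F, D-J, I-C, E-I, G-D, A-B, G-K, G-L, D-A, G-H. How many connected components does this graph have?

Starting from C we can reach C, E, F, I. That is one component of size 4.
Starting from A we can reach A, B, D, G, H, J, K, L. That is one component of size 8.
Total: 2 components.

2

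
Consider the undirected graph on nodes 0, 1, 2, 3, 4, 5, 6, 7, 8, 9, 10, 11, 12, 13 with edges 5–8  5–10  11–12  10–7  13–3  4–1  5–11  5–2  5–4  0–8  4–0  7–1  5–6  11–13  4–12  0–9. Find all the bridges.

The edges on the cycle 5-11-12-4-5 are not bridges since each lies on that cycle.
But removing 0–9 disconnects 0 from 9; removing 2–5 disconnects 2 from 5; removing 11–13 disconnects 11 from 13; removing 6–5 disconnects 6 from 5 — these are bridges.
In total 5 edges are bridges.

0-9, 11-13, 13-3, 2-5, 5-6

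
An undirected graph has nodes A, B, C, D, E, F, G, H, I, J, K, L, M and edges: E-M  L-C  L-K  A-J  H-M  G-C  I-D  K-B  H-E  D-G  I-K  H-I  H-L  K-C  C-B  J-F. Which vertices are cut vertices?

H, J

Removing H increases the component count from 2 to 3, so H is a cut vertex.
Removing J increases the component count from 2 to 3, so J is a cut vertex.
By contrast removing C leaves 2 components; it is not a cut vertex. No other vertex is a cut vertex either.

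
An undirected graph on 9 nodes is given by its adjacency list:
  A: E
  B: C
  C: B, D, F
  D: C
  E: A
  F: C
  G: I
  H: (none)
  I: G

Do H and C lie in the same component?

No

The component containing H is {H}, and C is not in it.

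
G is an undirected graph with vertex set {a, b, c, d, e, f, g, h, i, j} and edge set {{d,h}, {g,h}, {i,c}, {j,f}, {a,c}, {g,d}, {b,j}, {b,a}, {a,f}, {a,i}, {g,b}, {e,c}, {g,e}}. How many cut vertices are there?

Removing g increases the component count from 1 to 2, so g is a cut vertex.
By contrast removing b leaves 1 component; it is not a cut vertex. No other vertex is a cut vertex either.

1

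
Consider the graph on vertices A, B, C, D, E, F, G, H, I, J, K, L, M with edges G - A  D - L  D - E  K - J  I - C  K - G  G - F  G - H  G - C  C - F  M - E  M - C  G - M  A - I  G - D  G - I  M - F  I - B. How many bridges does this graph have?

5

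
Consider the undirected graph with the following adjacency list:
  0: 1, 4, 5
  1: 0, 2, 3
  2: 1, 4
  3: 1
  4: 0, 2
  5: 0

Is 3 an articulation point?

No

Deleting 3 leaves 1 component (was 1), so 3 is not a cut vertex.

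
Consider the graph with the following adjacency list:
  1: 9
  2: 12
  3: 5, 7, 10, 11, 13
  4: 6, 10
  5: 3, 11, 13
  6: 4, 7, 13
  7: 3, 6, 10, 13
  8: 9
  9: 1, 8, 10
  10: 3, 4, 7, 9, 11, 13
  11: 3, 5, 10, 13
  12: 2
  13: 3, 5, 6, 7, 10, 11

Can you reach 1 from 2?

The component containing 2 is {2, 12}, and 1 is not in it.

No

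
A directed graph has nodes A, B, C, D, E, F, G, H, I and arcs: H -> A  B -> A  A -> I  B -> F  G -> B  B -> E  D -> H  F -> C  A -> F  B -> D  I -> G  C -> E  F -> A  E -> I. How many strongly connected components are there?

1

{A, B, C, D, E, F, G, H, I} are all mutually reachable — one SCC of size 9.
That gives 1 strongly connected component.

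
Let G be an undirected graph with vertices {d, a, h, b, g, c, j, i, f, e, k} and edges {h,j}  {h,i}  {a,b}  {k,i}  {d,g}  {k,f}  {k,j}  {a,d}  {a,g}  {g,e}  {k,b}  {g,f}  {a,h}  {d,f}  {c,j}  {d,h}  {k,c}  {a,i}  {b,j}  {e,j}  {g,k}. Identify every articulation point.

Removing a, for instance, still leaves 1 component. No single vertex removal increases the component count — the graph has no articulation points.

none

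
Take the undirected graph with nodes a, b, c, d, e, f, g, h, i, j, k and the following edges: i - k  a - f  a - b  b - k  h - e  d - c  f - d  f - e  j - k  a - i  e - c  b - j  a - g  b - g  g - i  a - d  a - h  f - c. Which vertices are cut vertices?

Removing a increases the component count from 1 to 2, so a is a cut vertex.
By contrast removing g leaves 1 component; it is not a cut vertex. No other vertex is a cut vertex either.

a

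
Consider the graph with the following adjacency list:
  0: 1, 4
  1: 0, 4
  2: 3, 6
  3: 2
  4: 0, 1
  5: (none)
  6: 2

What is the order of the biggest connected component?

5 is isolated — a component by itself.
Starting from 0 we can reach 0, 1, 4. That is one component of size 3.
Starting from 2 we can reach 2, 3, 6. That is one component of size 3.
The largest has 3 vertices.

3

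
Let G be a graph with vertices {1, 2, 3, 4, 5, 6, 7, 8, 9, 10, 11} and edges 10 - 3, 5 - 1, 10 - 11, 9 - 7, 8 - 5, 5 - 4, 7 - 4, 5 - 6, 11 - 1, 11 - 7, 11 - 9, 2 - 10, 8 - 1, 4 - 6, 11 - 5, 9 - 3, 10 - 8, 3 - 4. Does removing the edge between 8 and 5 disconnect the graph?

After removing 8 - 5, the path 8-1-5 still connects them, so the edge is not a bridge.

No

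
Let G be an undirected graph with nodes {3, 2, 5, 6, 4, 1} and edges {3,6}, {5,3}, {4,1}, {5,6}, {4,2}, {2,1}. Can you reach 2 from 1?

Yes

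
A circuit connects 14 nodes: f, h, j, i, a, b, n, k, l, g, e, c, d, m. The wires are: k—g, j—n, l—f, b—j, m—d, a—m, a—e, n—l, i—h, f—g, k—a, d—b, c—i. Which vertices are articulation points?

a, i

Removing a increases the component count from 2 to 3, so a is a cut vertex.
Removing i increases the component count from 2 to 3, so i is a cut vertex.
By contrast removing e leaves 2 components; it is not a cut vertex. No other vertex is a cut vertex either.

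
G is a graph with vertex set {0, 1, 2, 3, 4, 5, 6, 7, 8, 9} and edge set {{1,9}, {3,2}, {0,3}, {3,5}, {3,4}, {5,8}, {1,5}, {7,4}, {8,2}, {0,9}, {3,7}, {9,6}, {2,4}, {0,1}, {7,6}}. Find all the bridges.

none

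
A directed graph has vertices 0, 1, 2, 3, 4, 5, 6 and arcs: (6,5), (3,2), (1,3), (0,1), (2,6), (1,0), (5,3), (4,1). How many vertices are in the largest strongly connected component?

4

{2, 3, 5, 6} are all mutually reachable — one SCC of size 4.
{0, 1} are all mutually reachable — one SCC of size 2.
{4} is an SCC by itself.
The largest has 4 vertices.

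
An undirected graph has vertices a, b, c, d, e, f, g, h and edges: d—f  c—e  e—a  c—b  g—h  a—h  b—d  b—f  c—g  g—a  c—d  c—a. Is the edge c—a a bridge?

After removing c—a, the path c-e-a still connects them, so the edge is not a bridge.

No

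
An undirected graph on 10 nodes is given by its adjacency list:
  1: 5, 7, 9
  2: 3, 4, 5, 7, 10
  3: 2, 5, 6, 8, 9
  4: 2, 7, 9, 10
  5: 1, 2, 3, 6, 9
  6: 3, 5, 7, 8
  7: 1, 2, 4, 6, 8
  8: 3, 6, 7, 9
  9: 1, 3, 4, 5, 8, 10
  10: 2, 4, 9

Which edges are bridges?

The edges on the cycle 8-9-4-10-2-3-6-7-8 are not bridges since each lies on that cycle.
Every edge lies on some cycle, so there are no bridges.

none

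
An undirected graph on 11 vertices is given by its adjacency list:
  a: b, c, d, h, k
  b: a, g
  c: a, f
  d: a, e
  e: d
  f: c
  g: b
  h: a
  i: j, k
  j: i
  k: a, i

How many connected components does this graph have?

Starting from a we can reach a, b, c, d, e, f, g, h, i, j, k. That is one component of size 11.
Total: 1 component.

1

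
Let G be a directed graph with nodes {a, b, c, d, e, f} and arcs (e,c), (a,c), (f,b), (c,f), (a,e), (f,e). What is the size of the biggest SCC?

3

{c, e, f} are all mutually reachable — one SCC of size 3.
{a} is an SCC by itself.
{d} is an SCC by itself.
{b} is an SCC by itself.
The largest has 3 vertices.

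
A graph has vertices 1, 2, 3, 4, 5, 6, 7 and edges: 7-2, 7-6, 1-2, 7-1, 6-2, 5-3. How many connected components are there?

3

4 is isolated — a component by itself.
Starting from 3 we can reach 3, 5. That is one component of size 2.
Starting from 1 we can reach 1, 2, 6, 7. That is one component of size 4.
Total: 3 components.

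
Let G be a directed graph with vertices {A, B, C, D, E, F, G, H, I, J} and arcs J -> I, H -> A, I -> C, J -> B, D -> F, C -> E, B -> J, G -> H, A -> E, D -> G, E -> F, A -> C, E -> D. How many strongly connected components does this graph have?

{A, C, D, E, G, H} are all mutually reachable — one SCC of size 6.
{B, J} are all mutually reachable — one SCC of size 2.
{I} is an SCC by itself.
{F} is an SCC by itself.
That gives 4 strongly connected components.

4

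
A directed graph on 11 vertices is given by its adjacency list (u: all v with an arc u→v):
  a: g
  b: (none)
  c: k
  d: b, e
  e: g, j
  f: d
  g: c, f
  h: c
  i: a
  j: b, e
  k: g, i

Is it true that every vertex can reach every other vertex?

No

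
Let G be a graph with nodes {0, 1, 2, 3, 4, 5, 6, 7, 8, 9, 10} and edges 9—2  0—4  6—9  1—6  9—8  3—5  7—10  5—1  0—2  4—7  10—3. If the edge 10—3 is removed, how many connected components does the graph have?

1

10 and 3 are still connected via 10-7-4-0-2-9-6-1-5-3, so the component count stays at 1.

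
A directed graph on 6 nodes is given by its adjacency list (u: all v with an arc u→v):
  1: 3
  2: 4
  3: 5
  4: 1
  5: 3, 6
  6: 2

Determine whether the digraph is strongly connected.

From 6 we can reach every vertex (1, 2, 3, 4, 5, 6), and every vertex can reach 6 (1, 2, 3, 4, 5, 6). So the whole graph is one strongly connected component.

Yes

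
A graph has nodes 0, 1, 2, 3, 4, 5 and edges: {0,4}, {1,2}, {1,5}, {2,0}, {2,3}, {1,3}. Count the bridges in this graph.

The edges on the cycle 1-2-3-1 are not bridges since each lies on that cycle.
But removing 0–4 disconnects 0 from 4; removing 2–0 disconnects 2 from 0; removing 1–5 disconnects 1 from 5 — these are bridges.
That makes 3 bridges.

3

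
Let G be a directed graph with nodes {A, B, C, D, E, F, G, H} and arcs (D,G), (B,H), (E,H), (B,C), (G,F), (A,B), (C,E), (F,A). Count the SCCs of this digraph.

8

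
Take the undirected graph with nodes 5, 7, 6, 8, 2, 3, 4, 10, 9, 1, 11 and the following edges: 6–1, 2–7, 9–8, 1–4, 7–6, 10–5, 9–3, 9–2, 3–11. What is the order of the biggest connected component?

9

Starting from 5 we can reach 5, 10. That is one component of size 2.
Starting from 1 we can reach 1, 2, 3, 4, 6, 7, 8, 9, 11. That is one component of size 9.
The largest has 9 vertices.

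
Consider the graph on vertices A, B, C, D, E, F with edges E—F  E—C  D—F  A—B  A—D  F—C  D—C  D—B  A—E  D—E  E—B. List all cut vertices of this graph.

Removing D, for instance, still leaves 1 component. No single vertex removal increases the component count — the graph has no articulation points.

none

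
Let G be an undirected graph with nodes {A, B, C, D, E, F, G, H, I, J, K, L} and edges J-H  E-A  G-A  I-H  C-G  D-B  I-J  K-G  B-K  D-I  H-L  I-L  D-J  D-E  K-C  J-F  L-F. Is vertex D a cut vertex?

Yes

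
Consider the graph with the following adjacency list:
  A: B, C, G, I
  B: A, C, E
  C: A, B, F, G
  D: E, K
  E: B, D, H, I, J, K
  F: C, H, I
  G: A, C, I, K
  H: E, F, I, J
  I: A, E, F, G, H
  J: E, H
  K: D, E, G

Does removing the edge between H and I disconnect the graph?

After removing H-I, the path H-E-I still connects them, so the edge is not a bridge.

No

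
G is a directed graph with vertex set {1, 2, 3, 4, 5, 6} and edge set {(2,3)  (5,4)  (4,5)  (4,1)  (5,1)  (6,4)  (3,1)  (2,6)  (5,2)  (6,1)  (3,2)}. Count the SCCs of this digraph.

2

{2, 3, 4, 5, 6} are all mutually reachable — one SCC of size 5.
{1} is an SCC by itself.
That gives 2 strongly connected components.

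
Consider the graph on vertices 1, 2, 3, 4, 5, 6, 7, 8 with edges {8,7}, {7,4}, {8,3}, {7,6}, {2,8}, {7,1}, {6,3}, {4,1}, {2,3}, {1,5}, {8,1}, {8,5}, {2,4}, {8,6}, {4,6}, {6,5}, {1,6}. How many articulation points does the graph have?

0

Removing 7, for instance, still leaves 1 component. No single vertex removal increases the component count — the graph has no articulation points.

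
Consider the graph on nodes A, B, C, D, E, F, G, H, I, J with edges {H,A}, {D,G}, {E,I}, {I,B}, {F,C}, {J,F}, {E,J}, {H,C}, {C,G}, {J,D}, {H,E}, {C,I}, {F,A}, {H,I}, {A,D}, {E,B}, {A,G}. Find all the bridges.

none

The edges on the cycle H-E-J-F-A-H are not bridges since each lies on that cycle.
Every edge lies on some cycle, so there are no bridges.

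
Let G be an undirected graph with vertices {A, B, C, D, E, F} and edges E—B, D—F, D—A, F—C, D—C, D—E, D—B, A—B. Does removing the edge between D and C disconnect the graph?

No

After removing D—C, the path D-F-C still connects them, so the edge is not a bridge.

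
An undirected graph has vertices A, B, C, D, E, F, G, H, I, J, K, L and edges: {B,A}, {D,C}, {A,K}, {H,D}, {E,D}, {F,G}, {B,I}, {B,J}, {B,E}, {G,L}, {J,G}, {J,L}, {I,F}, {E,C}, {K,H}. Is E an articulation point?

No

Deleting E leaves 1 component (was 1) (its neighbors B, C, D remain connected to each other), so E is not a cut vertex.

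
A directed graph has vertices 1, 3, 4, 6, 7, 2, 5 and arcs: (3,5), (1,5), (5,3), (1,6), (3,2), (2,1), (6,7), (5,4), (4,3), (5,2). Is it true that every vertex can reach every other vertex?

No

There is no directed path from 7 to 1, so the graph is not strongly connected.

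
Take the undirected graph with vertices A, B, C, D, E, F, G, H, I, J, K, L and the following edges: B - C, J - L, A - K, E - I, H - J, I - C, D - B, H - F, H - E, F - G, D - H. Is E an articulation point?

Deleting E leaves 2 components (was 2), so E is not a cut vertex.

No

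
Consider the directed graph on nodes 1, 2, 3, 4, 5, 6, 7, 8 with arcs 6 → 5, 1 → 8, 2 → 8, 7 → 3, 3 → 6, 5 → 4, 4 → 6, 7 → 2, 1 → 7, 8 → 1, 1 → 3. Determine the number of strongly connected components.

3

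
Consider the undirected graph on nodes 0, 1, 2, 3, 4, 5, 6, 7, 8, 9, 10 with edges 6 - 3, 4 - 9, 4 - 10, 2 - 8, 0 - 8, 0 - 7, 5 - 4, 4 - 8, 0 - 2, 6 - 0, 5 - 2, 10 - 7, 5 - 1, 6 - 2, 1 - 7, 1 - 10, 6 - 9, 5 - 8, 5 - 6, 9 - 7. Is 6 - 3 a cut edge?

Yes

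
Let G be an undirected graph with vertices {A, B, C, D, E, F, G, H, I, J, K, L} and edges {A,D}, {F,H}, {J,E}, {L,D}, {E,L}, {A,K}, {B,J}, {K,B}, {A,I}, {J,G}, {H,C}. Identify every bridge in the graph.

A-I, C-H, F-H, G-J

The edges on the cycle A-K-B-J-E-L-D-A are not bridges since each lies on that cycle.
But removing A - I disconnects A from I; removing H - C disconnects H from C; removing G - J disconnects G from J; removing F - H disconnects F from H — these are bridges.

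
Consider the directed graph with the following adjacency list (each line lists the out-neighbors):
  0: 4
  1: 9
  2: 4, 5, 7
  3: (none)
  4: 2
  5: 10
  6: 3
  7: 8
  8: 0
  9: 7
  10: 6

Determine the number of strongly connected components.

7

{0, 2, 4, 7, 8} are all mutually reachable — one SCC of size 5.
{6} is an SCC by itself.
{9} is an SCC by itself.
{3} is an SCC by itself.
{1} is an SCC by itself.
(and 2 more singleton SCCs)
That gives 7 strongly connected components.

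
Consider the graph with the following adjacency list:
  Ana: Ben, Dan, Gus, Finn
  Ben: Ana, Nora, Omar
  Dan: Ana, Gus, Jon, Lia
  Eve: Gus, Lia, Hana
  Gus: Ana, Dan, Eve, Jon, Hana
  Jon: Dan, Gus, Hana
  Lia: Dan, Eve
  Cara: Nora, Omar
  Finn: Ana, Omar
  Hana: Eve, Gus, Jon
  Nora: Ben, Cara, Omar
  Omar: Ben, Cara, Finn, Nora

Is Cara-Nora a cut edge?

No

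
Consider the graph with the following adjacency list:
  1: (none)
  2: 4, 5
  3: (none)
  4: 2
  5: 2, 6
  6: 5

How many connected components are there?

3

3 is isolated — a component by itself.
1 is isolated — a component by itself.
Starting from 2 we can reach 2, 4, 5, 6. That is one component of size 4.
Total: 3 components.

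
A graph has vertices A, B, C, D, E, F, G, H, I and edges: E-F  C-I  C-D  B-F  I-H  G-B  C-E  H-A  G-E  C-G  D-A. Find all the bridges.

The edges on the cycle C-G-B-F-E-C are not bridges since each lies on that cycle.
Every edge lies on some cycle, so there are no bridges.

none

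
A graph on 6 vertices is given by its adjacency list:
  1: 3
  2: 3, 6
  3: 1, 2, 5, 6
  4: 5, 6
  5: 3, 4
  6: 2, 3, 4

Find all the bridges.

1-3

The edges on the cycle 3-5-4-6-3 are not bridges since each lies on that cycle.
But removing 3-1 disconnects 3 from 1 — this is a bridge.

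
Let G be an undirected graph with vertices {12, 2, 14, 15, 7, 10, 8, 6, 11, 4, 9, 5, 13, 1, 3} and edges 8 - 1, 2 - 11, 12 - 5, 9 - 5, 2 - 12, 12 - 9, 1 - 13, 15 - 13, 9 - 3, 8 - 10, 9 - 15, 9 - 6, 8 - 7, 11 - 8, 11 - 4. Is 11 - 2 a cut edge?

No

After removing 11 - 2, the path 11-8-1-13-15-9-12-2 still connects them, so the edge is not a bridge.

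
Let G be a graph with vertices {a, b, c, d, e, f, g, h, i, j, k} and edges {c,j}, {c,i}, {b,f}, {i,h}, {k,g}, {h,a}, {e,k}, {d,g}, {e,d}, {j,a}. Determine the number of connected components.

Starting from b we can reach b, f. That is one component of size 2.
Starting from d we can reach d, e, g, k. That is one component of size 4.
Starting from a we can reach a, c, h, i, j. That is one component of size 5.
Total: 3 components.

3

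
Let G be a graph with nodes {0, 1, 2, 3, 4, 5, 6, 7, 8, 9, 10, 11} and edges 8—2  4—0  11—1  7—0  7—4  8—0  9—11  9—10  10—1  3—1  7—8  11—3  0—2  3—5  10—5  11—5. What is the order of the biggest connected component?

6 is isolated — a component by itself.
Starting from 0 we can reach 0, 2, 4, 7, 8. That is one component of size 5.
Starting from 1 we can reach 1, 3, 5, 9, 10, 11. That is one component of size 6.
The largest has 6 vertices.

6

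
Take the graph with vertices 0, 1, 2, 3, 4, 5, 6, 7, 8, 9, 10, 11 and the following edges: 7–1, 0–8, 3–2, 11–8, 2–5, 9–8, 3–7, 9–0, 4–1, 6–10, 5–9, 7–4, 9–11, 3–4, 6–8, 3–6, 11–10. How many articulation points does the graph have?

1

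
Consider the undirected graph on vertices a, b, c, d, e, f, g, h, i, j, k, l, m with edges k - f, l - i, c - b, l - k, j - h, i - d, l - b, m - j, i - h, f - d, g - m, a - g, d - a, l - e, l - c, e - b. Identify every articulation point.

l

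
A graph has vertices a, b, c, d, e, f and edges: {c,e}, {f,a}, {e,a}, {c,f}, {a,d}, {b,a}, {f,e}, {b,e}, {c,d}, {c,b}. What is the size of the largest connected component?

Starting from a we can reach a, b, c, d, e, f. That is one component of size 6.
The largest has 6 vertices.

6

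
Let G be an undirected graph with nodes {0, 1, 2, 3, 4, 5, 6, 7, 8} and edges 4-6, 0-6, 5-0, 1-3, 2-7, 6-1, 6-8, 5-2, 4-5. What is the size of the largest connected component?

9

Starting from 0 we can reach 0, 1, 2, 3, 4, 5, 6, 7, 8. That is one component of size 9.
The largest has 9 vertices.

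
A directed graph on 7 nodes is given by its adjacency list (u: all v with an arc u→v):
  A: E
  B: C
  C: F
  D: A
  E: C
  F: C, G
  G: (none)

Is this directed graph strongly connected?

No

There is no directed path from F to A, so the graph is not strongly connected.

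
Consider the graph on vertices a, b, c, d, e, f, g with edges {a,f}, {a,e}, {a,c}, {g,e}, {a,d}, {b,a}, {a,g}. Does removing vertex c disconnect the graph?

No

Deleting c leaves 1 component (was 1), so c is not a cut vertex.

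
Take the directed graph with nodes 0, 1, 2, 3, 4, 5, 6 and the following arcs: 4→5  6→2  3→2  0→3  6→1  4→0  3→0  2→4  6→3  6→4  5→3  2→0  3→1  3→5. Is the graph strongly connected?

No

There is no directed path from 1 to 0, so the graph is not strongly connected.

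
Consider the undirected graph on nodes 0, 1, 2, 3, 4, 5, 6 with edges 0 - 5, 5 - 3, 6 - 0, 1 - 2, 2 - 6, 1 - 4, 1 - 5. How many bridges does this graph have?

2

The edges on the cycle 1-2-6-0-5-1 are not bridges since each lies on that cycle.
But removing 5 - 3 disconnects 5 from 3; removing 1 - 4 disconnects 1 from 4 — these are bridges.
That makes 2 bridges.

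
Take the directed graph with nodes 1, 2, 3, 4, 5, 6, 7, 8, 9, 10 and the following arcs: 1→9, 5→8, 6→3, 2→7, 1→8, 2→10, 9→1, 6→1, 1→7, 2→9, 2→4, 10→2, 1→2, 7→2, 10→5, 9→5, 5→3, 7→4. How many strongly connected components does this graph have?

{1, 2, 7, 9, 10} are all mutually reachable — one SCC of size 5.
{8} is an SCC by itself.
{5} is an SCC by itself.
{3} is an SCC by itself.
{6} is an SCC by itself.
(and 1 more singleton SCC)
That gives 6 strongly connected components.

6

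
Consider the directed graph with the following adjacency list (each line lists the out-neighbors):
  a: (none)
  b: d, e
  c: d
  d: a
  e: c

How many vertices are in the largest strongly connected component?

{a} is an SCC by itself.
{c} is an SCC by itself.
{b} is an SCC by itself.
{e} is an SCC by itself.
{d} is an SCC by itself.
The largest has 1 vertex.

1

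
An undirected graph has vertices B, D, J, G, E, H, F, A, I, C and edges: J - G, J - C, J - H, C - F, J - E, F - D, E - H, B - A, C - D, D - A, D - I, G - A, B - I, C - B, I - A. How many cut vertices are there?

1

Removing J increases the component count from 1 to 2, so J is a cut vertex.
By contrast removing H leaves 1 component; it is not a cut vertex. No other vertex is a cut vertex either.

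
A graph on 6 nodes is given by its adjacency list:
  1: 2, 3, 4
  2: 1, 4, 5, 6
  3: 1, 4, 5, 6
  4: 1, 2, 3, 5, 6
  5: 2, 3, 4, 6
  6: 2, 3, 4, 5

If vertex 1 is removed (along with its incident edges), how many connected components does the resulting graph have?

1

With 1 gone, the remaining components are: {2, 3, 4, 5, 6}.
That is 1 component.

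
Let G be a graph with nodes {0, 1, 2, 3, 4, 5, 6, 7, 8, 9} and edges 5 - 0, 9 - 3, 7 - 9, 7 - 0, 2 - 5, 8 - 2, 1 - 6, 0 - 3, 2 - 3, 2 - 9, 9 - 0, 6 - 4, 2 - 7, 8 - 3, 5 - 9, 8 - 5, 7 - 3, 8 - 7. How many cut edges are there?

2

The edges on the cycle 2-5-0-9-2 are not bridges since each lies on that cycle.
But removing 6 - 4 disconnects 6 from 4; removing 6 - 1 disconnects 6 from 1 — these are bridges.
That makes 2 bridges.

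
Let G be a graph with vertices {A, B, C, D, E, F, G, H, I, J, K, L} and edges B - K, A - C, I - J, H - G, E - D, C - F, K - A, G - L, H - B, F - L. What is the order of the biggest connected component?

8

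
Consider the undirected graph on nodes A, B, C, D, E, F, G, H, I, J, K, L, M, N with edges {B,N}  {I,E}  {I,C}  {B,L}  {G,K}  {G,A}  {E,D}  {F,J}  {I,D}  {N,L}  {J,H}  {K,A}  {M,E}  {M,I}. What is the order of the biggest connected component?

5

Starting from F we can reach F, H, J. That is one component of size 3.
Starting from A we can reach A, G, K. That is one component of size 3.
Starting from B we can reach B, L, N. That is one component of size 3.
Starting from C we can reach C, D, E, I, M. That is one component of size 5.
The largest has 5 vertices.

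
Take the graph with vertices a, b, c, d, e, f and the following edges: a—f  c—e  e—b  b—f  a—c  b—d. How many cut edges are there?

1

The edges on the cycle a-c-e-b-f-a are not bridges since each lies on that cycle.
But removing b—d disconnects b from d — this is a bridge.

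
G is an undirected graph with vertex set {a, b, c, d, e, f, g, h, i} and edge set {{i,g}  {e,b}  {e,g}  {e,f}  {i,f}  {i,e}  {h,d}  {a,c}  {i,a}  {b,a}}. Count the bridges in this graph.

The edges on the cycle i-e-b-a-i are not bridges since each lies on that cycle.
But removing a - c disconnects a from c; removing d - h disconnects d from h — these are bridges.
That makes 2 bridges.

2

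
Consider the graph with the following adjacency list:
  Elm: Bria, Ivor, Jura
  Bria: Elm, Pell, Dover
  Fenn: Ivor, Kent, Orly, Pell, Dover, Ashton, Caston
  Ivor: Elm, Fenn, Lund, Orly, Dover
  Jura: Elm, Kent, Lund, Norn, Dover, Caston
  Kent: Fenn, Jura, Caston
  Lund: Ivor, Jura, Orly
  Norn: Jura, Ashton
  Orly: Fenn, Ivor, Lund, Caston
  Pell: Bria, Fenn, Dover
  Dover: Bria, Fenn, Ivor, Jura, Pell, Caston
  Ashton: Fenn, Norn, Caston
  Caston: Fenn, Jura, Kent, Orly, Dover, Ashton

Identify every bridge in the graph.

The edges on the cycle Fenn-Pell-Dover-Jura-Norn-Ashton-Fenn are not bridges since each lies on that cycle.
Every edge lies on some cycle, so there are no bridges.

none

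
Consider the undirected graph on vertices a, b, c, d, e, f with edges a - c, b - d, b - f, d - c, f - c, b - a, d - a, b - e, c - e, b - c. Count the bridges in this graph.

The edges on the cycle b-f-c-d-b are not bridges since each lies on that cycle.
Every edge lies on some cycle, so there are no bridges.

0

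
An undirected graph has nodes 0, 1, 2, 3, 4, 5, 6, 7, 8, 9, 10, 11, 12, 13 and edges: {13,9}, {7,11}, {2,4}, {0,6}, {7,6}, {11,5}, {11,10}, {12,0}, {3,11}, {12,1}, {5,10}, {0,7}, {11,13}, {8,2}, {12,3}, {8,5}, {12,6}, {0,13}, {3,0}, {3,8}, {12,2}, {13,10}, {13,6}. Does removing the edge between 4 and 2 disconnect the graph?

Removing 4—2 leaves no path between 4 and 2: the component count goes from 1 to 2. So it is a bridge.

Yes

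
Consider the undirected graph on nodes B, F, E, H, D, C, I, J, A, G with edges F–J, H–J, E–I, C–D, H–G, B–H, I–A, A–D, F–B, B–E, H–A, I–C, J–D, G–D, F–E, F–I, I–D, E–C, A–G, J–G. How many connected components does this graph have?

1

Starting from A we can reach A, B, C, D, E, F, G, H, I, J. That is one component of size 10.
Total: 1 component.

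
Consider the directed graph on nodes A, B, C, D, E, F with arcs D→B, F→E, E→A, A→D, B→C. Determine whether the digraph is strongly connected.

No

There is no directed path from A to F, so the graph is not strongly connected.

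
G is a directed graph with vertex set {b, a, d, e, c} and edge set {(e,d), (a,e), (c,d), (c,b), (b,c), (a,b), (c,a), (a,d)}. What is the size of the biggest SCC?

3

{a, b, c} are all mutually reachable — one SCC of size 3.
{e} is an SCC by itself.
{d} is an SCC by itself.
The largest has 3 vertices.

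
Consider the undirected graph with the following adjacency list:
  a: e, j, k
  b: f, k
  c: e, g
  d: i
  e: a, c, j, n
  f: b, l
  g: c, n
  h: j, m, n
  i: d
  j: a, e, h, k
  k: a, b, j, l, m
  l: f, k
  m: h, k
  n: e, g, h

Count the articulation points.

1

Removing k increases the component count from 2 to 3, so k is a cut vertex.
By contrast removing d leaves 2 components; it is not a cut vertex. No other vertex is a cut vertex either.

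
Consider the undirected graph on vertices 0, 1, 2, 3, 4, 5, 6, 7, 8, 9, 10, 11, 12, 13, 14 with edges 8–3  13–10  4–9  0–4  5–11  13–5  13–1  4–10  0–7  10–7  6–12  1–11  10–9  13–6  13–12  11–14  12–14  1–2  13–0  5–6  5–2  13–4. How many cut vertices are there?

Removing 13 increases the component count from 2 to 3, so 13 is a cut vertex.
By contrast removing 10 leaves 2 components; it is not a cut vertex. No other vertex is a cut vertex either.

1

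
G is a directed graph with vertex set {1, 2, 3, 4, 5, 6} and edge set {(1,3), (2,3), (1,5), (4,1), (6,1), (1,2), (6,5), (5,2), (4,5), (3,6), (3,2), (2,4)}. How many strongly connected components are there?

{1, 2, 3, 4, 5, 6} are all mutually reachable — one SCC of size 6.
That gives 1 strongly connected component.

1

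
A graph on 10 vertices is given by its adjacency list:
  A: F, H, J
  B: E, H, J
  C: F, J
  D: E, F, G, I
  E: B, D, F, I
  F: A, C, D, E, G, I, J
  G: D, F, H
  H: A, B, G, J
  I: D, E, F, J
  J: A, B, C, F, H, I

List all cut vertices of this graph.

Removing B, for instance, still leaves 1 component. No single vertex removal increases the component count — the graph has no articulation points.

none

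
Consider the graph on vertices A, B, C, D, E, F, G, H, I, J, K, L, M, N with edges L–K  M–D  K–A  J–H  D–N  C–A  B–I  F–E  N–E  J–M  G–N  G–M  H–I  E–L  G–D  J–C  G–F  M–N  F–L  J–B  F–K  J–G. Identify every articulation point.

Removing J increases the component count from 1 to 2, so J is a cut vertex.
By contrast removing C leaves 1 component; it is not a cut vertex. No other vertex is a cut vertex either.

J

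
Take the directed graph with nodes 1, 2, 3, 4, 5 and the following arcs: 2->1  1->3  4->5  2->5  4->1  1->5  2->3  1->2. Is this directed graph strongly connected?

There is no directed path from 2 to 4, so the graph is not strongly connected.

No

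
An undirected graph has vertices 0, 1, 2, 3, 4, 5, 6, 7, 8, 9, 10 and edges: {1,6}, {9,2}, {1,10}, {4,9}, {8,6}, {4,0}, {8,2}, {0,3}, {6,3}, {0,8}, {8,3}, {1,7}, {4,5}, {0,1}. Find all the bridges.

The edges on the cycle 0-1-6-8-0 are not bridges since each lies on that cycle.
But removing 7—1 disconnects 7 from 1; removing 1—10 disconnects 1 from 10; removing 4—5 disconnects 4 from 5 — these are bridges.

1-10, 1-7, 4-5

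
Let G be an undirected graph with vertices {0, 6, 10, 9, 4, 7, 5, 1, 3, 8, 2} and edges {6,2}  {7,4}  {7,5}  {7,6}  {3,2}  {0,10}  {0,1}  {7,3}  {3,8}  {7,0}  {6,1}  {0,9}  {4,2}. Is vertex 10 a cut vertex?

No

Deleting 10 leaves 1 component (was 1), so 10 is not a cut vertex.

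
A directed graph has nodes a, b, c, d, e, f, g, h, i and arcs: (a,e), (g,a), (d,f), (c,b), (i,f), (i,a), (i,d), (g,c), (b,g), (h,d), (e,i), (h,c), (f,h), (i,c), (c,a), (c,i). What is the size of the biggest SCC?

9

{a, b, c, d, e, f, g, h, i} are all mutually reachable — one SCC of size 9.
The largest has 9 vertices.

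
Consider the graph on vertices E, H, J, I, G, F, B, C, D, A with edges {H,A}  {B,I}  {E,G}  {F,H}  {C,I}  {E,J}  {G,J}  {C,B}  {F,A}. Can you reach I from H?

No

The component containing H is {A, F, H}, and I is not in it.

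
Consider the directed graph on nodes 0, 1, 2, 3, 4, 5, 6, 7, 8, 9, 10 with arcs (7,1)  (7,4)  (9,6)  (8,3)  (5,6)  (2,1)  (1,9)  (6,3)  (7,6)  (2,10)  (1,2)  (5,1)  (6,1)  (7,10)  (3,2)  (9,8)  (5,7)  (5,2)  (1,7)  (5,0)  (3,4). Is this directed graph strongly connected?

No

There is no directed path from 0 to 6, so the graph is not strongly connected.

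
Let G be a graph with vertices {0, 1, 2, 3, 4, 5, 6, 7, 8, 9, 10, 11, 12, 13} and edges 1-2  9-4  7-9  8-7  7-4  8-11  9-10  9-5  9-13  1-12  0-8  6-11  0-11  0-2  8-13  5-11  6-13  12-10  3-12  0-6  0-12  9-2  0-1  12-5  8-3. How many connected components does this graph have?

Starting from 0 we can reach 0, 1, 2, 3, 4, 5, 6, 7, 8, 9, 10, 11, 12, 13. That is one component of size 14.
Total: 1 component.

1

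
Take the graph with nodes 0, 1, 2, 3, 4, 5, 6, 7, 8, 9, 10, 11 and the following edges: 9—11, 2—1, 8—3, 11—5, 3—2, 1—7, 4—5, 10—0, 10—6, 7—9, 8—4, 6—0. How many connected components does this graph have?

2

Starting from 0 we can reach 0, 6, 10. That is one component of size 3.
Starting from 1 we can reach 1, 2, 3, 4, 5, 7, 8, 9, 11. That is one component of size 9.
Total: 2 components.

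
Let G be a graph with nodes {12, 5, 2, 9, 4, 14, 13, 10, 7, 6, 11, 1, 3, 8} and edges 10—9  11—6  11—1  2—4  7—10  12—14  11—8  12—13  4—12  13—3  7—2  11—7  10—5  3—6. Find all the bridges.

1-11, 10-5, 10-7, 10-9, 11-8, 12-14

The edges on the cycle 11-7-2-4-12-13-3-6-11 are not bridges since each lies on that cycle.
But removing 11—8 disconnects 11 from 8; removing 10—9 disconnects 10 from 9; removing 10—7 disconnects 10 from 7; removing 14—12 disconnects 14 from 12 — these are bridges.
In total 6 edges are bridges.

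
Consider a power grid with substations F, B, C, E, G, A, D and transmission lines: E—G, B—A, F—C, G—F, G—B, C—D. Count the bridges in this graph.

6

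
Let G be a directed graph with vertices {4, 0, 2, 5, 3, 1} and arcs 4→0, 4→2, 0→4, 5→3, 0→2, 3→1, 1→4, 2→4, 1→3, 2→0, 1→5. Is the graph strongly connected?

There is no directed path from 4 to 5, so the graph is not strongly connected.

No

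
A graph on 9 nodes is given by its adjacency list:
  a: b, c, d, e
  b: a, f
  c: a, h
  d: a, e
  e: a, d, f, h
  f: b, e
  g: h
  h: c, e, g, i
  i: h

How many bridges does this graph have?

2

The edges on the cycle e-h-c-a-e are not bridges since each lies on that cycle.
But removing i-h disconnects i from h; removing g-h disconnects g from h — these are bridges.
That makes 2 bridges.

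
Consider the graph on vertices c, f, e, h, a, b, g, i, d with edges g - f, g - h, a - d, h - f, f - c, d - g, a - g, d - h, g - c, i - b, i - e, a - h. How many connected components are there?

2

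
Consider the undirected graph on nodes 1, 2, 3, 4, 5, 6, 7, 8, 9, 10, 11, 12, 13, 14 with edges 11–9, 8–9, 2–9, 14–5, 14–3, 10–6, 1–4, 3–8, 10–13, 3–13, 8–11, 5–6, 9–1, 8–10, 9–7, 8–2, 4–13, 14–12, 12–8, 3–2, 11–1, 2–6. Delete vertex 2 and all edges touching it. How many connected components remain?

With 2 gone, the remaining components are: {1, 3, 4, 5, 6, 7, 8, 9, 10, 11, 12, 13, 14}.
That is 1 component.

1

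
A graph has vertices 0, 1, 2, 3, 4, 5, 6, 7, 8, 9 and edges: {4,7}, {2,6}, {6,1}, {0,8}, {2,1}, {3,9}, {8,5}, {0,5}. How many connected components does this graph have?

4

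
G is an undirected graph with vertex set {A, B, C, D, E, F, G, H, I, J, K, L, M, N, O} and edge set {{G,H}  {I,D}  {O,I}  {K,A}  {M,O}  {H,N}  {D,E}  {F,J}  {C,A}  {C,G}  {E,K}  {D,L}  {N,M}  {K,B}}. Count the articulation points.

Removing D increases the component count from 2 to 3, so D is a cut vertex.
Removing K increases the component count from 2 to 3, so K is a cut vertex.
By contrast removing I leaves 2 components; it is not a cut vertex. No other vertex is a cut vertex either.

2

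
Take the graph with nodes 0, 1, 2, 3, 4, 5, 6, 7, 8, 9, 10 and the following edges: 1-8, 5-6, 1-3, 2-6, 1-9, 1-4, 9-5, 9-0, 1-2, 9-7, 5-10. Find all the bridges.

0-9, 1-3, 1-4, 1-8, 10-5, 7-9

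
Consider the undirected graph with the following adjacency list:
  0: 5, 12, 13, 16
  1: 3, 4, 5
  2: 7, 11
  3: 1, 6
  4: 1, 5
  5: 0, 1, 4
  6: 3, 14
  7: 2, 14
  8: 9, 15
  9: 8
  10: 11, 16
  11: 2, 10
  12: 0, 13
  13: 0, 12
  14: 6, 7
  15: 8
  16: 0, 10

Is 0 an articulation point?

Yes

Deleting 0 raises the number of components from 2 to 3, so 0 is a cut vertex.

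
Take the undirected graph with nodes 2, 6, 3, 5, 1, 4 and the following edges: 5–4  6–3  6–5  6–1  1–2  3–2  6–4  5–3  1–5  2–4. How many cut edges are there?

The edges on the cycle 6-1-5-6 are not bridges since each lies on that cycle.
Every edge lies on some cycle, so there are no bridges.

0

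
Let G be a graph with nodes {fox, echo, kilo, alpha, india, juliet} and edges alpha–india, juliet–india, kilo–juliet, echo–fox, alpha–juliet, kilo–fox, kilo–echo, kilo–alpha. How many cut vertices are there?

1

Removing kilo increases the component count from 1 to 2, so kilo is a cut vertex.
By contrast removing fox leaves 1 component; it is not a cut vertex. No other vertex is a cut vertex either.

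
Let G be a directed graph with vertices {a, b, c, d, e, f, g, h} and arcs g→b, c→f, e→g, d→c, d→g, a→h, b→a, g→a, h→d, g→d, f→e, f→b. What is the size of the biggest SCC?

{a, b, c, d, e, f, g, h} are all mutually reachable — one SCC of size 8.
The largest has 8 vertices.

8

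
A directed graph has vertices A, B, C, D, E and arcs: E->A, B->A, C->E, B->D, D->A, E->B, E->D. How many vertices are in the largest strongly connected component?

1

{B} is an SCC by itself.
{E} is an SCC by itself.
{D} is an SCC by itself.
{C} is an SCC by itself.
{A} is an SCC by itself.
The largest has 1 vertex.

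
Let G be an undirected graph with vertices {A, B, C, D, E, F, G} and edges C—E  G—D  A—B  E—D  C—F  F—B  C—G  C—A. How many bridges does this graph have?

The edges on the cycle C-F-B-A-C are not bridges since each lies on that cycle.
Every edge lies on some cycle, so there are no bridges.

0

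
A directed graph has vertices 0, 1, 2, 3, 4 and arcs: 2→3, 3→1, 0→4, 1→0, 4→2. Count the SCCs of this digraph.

{0, 1, 2, 3, 4} are all mutually reachable — one SCC of size 5.
That gives 1 strongly connected component.

1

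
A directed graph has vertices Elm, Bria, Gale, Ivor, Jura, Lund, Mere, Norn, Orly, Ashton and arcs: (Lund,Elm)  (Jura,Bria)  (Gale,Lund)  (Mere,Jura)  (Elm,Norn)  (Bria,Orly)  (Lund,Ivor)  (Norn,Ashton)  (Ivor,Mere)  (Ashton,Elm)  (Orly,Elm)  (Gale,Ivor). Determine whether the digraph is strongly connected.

No

There is no directed path from Elm to Jura, so the graph is not strongly connected.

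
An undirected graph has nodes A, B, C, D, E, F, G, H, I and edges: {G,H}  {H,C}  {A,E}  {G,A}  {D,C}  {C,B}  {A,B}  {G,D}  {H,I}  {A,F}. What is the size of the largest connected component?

Starting from A we can reach A, B, C, D, E, F, G, H, I. That is one component of size 9.
The largest has 9 vertices.

9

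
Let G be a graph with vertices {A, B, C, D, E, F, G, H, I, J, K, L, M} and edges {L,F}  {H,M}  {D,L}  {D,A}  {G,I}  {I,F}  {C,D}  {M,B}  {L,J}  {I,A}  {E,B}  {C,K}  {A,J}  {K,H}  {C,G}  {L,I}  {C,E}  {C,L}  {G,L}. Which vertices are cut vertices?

Removing C increases the component count from 1 to 2, so C is a cut vertex.
By contrast removing M leaves 1 component; it is not a cut vertex. No other vertex is a cut vertex either.

C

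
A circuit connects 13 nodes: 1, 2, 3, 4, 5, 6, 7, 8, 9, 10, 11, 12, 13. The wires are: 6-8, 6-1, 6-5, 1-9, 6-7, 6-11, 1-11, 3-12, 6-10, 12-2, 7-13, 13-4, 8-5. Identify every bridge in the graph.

The edges on the cycle 6-8-5-6 are not bridges since each lies on that cycle.
But removing 1-9 disconnects 1 from 9; removing 12-2 disconnects 12 from 2; removing 4-13 disconnects 4 from 13; removing 10-6 disconnects 10 from 6 — these are bridges.
In total 7 edges are bridges.

1-9, 10-6, 12-2, 12-3, 13-4, 13-7, 6-7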